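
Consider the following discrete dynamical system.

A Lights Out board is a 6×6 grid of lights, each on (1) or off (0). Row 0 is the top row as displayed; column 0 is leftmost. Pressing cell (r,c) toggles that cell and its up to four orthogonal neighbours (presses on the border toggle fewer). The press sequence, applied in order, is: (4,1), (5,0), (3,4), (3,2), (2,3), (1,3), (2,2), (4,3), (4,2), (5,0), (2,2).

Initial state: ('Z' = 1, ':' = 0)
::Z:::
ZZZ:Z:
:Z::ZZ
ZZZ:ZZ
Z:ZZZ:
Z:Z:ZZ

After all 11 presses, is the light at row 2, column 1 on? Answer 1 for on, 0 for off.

step 0: ::Z:::
ZZZ:Z:
:Z::ZZ
ZZZ:ZZ
Z:ZZZ:
Z:Z:ZZ
step 1: ::Z:::
ZZZ:Z:
:Z::ZZ
Z:Z:ZZ
:Z:ZZ:
ZZZ:ZZ
step 2: ::Z:::
ZZZ:Z:
:Z::ZZ
Z:Z:ZZ
ZZ:ZZ:
::Z:ZZ
step 3: ::Z:::
ZZZ:Z:
:Z:::Z
Z:ZZ::
ZZ:Z::
::Z:ZZ
step 4: ::Z:::
ZZZ:Z:
:ZZ::Z
ZZ::::
ZZZZ::
::Z:ZZ
step 5: ::Z:::
ZZZZZ:
:Z:ZZZ
ZZ:Z::
ZZZZ::
::Z:ZZ
step 6: ::ZZ::
ZZ::::
:Z::ZZ
ZZ:Z::
ZZZZ::
::Z:ZZ
step 7: ::ZZ::
ZZZ:::
::ZZZZ
ZZZZ::
ZZZZ::
::Z:ZZ
step 8: ::ZZ::
ZZZ:::
::ZZZZ
ZZZ:::
ZZ::Z:
::ZZZZ
step 9: ::ZZ::
ZZZ:::
::ZZZZ
ZZ::::
Z:ZZZ:
:::ZZZ
step 10: ::ZZ::
ZZZ:::
::ZZZZ
ZZ::::
::ZZZ:
ZZ:ZZZ
step 11: ::ZZ::
ZZ::::
:Z::ZZ
ZZZ:::
::ZZZ:
ZZ:ZZZ

1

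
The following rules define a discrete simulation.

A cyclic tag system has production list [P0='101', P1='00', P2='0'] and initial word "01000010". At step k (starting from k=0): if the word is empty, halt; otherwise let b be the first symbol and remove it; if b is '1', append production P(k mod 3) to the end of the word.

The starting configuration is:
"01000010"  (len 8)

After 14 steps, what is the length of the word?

0) "01000010"  (len 8)
1) "1000010"  (len 7)
2) "00001000"  (len 8)
3) "0001000"  (len 7)
4) "001000"  (len 6)
5) "01000"  (len 5)
6) "1000"  (len 4)
7) "000101"  (len 6)
8) "00101"  (len 5)
9) "0101"  (len 4)
10) "101"  (len 3)
11) "0100"  (len 4)
12) "100"  (len 3)
13) "00101"  (len 5)
14) "0101"  (len 4)

4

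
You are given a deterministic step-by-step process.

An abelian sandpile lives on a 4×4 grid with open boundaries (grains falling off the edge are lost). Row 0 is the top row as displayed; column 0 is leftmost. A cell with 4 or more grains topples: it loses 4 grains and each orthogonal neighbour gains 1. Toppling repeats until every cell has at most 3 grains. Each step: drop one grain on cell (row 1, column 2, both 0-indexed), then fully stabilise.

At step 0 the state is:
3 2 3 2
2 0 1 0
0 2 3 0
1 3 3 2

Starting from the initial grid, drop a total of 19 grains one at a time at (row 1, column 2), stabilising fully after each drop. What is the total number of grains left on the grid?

35

k=0  3 2 3 2
2 0 1 0
0 2 3 0
1 3 3 2
k=1  3 2 3 2
2 0 2 0
0 2 3 0
1 3 3 2
k=2  3 2 3 2
2 0 3 0
0 2 3 0
1 3 3 2
k=3  3 3 0 3
2 2 2 1
1 0 2 1
2 1 1 3
k=4  3 3 0 3
2 2 3 1
1 0 2 1
2 1 1 3
k=5  3 3 1 3
2 3 0 2
1 0 3 1
2 1 1 3
k=6  3 3 1 3
2 3 1 2
1 0 3 1
2 1 1 3
k=7  3 3 1 3
2 3 2 2
1 0 3 1
2 1 1 3
k=8  3 3 1 3
2 3 3 2
1 0 3 1
2 1 1 3
k=9  1 1 3 3
0 2 2 3
2 2 0 2
2 1 2 3
k=10  1 1 3 3
0 2 3 3
2 2 0 2
2 1 2 3
k=11  1 2 1 1
0 3 2 1
2 2 1 3
2 1 2 3
k=12  1 2 1 1
0 3 3 1
2 2 1 3
2 1 2 3
k=13  1 3 2 1
1 0 1 2
2 3 2 3
2 1 2 3
k=14  1 3 2 1
1 0 2 2
2 3 2 3
2 1 2 3
k=15  1 3 2 1
1 0 3 2
2 3 2 3
2 1 2 3
k=16  1 3 3 1
1 1 0 3
2 3 3 3
2 1 2 3
k=17  1 3 3 1
1 1 1 3
2 3 3 3
2 1 2 3
k=18  1 3 3 1
1 1 2 3
2 3 3 3
2 1 2 3
k=19  1 3 3 1
1 1 3 3
2 3 3 3
2 1 2 3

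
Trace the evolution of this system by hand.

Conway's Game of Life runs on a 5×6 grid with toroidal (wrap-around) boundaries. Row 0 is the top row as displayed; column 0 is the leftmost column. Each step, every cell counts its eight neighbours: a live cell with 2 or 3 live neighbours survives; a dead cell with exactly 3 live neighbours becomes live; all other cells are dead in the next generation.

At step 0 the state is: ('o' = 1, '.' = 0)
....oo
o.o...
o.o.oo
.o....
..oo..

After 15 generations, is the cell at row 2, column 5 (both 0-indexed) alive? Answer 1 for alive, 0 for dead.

[0] ....oo
o.o...
o.o.oo
.o....
..oo..
[1] .oo.oo
o.....
o.oo.o
oo..oo
..ooo.
[2] ooo.oo
......
..oo..
......
......
[3] oo...o
o...oo
......
......
oo...o
[4] ......
.o..o.
.....o
o.....
.o...o
[5] o.....
......
o....o
o....o
o.....
[6] ......
o....o
o....o
.o....
oo....
[7] .o...o
o....o
.o...o
.o...o
oo....
[8] .o...o
.o..oo
.o..oo
.oo..o
.oo..o
[9] .o...o
.oo...
.o.o..
...o.o
....oo
[10] .oo.oo
.o....
oo.oo.
o.oo.o
.....o
[11] .oo.oo
......
...oo.
..oo..
......
[12] ......
..o..o
..ooo.
..ooo.
.o..o.
[13] ......
..o.o.
.o...o
.o...o
..o.o.
[14] ......
......
.oo.oo
.oo.oo
......
[15] ......
......
.oo.oo
.oo.oo
......

1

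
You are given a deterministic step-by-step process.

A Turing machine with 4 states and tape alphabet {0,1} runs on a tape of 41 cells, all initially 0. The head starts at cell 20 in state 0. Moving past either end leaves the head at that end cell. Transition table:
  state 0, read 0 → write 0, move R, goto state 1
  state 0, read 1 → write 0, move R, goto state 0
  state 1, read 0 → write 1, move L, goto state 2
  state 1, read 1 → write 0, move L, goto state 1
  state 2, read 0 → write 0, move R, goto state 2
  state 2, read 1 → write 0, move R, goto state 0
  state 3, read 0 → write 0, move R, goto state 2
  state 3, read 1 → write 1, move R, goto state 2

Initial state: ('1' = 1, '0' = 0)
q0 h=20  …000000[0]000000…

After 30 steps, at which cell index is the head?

34

0) q0 h=20  …000000[0]000000…
1) q1 h=21  …000000[0]000000…
2) q2 h=20  …000000[0]100000…
3) q2 h=21  …000000[1]000000…
4) q0 h=22  …000000[0]000000…
5) q1 h=23  …000000[0]000000…
6) q2 h=22  …000000[0]100000…
7) q2 h=23  …000000[1]000000…
8) q0 h=24  …000000[0]000000…
9) q1 h=25  …000000[0]000000…
10) q2 h=24  …000000[0]100000…
11) q2 h=25  …000000[1]000000…
12) q0 h=26  …000000[0]000000…
13) q1 h=27  …000000[0]000000…
14) q2 h=26  …000000[0]100000…
15) q2 h=27  …000000[1]000000…
16) q0 h=28  …000000[0]000000…
17) q1 h=29  …000000[0]000000…
18) q2 h=28  …000000[0]100000…
19) q2 h=29  …000000[1]000000…
20) q0 h=30  …000000[0]000000…
21) q1 h=31  …000000[0]000000…
22) q2 h=30  …000000[0]100000…
23) q2 h=31  …000000[1]000000…
24) q0 h=32  …000000[0]000000…
25) q1 h=33  …000000[0]000000…
26) q2 h=32  …000000[0]100000…
27) q2 h=33  …000000[1]000000…
28) q0 h=34  …000000[0]000000|
29) q1 h=35  …000000[0]00000|
30) q2 h=34  …000000[0]100000|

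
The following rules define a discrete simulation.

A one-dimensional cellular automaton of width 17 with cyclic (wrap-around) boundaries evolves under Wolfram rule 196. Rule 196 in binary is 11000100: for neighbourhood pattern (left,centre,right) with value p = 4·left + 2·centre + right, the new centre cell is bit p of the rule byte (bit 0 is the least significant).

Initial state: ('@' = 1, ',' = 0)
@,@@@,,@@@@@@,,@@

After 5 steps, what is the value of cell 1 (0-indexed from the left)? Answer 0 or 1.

0

gen 0: @,@@@,,@@@@@@,,@@
gen 1: @,,@@,,,@@@@@,,,@
gen 2: @,,,@,,,,@@@@,,,,
gen 3: @,,,@,,,,,@@@,,,,
gen 4: @,,,@,,,,,,@@,,,,
gen 5: @,,,@,,,,,,,@,,,,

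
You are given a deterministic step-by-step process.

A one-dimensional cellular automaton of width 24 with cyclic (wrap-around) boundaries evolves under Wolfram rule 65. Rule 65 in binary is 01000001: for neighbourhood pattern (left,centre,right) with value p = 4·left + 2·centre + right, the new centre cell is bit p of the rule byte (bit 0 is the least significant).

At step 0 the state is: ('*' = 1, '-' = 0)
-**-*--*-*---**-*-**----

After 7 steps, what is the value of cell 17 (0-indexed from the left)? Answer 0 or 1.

1

[0] -**-*--*-*---**-*-**----
[1] --*--------*--*----*-***
[2] ----******------**-----*
[3] -**------*-****--*-***--
[4] --*-****------*------*-*
[5] -------*-****---****----
[6] ******------*-*----*-***
[7] -----*-****-----**------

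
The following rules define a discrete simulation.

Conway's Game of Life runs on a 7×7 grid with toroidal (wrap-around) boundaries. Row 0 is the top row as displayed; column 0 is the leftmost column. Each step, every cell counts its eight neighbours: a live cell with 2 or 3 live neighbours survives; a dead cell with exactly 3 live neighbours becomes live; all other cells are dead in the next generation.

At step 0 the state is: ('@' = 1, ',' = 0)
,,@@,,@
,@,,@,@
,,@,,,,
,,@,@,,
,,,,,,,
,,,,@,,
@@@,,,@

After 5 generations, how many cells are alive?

0) ,,@@,,@
,@,,@,@
,,@,,,,
,,@,@,,
,,,,,,,
,,,,@,,
@@@,,,@
1) ,,,@,,@
@@,,,@,
,@@,,@,
,,,@,,,
,,,@,,,
@@,,,,,
@@@,,@@
2) ,,,,@,,
@@,,@@,
@@@,@,@
,,,@@,,
,,@,,,,
,,,,,,,
,,@,,@,
3) ,@,@@,@
,,@,@,,
,,@,,,@
@,,,@@,
,,,@,,,
,,,,,,,
,,,,,,,
4) ,,@@@@,
@@@,@,,
,@,,@,@
,,,@@@@
,,,,@,,
,,,,,,,
,,,,,,,
5) ,,@,@@,
@,,,,,@
,@,,,,@
@,,@,,@
,,,@@,,
,,,,,,,
,,,@@,,

14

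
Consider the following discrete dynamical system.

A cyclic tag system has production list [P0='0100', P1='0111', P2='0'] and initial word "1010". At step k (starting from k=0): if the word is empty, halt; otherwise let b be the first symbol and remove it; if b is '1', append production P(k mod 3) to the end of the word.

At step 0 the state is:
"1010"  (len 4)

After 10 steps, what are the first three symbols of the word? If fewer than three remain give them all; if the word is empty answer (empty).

(empty)

[0] "1010"  (len 4)
[1] "0100100"  (len 7)
[2] "100100"  (len 6)
[3] "001000"  (len 6)
[4] "01000"  (len 5)
[5] "1000"  (len 4)
[6] "0000"  (len 4)
[7] "000"  (len 3)
[8] "00"  (len 2)
[9] "0"  (len 1)
[10] (halted — word empty)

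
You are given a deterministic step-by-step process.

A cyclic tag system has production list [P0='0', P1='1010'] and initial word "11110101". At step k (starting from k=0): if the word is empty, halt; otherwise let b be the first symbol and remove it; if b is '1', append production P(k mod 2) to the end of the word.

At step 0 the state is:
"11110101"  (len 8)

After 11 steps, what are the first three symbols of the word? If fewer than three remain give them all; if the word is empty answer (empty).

100

[0] "11110101"  (len 8)
[1] "11101010"  (len 8)
[2] "11010101010"  (len 11)
[3] "10101010100"  (len 11)
[4] "01010101001010"  (len 14)
[5] "1010101001010"  (len 13)
[6] "0101010010101010"  (len 16)
[7] "101010010101010"  (len 15)
[8] "010100101010101010"  (len 18)
[9] "10100101010101010"  (len 17)
[10] "01001010101010101010"  (len 20)
[11] "1001010101010101010"  (len 19)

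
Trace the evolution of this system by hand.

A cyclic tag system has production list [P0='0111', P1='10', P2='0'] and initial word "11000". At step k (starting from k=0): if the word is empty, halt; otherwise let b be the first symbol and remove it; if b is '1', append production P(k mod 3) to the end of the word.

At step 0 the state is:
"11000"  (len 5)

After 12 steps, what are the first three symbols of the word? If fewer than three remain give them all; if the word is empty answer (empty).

step 0: "11000"  (len 5)
step 1: "10000111"  (len 8)
step 2: "000011110"  (len 9)
step 3: "00011110"  (len 8)
step 4: "0011110"  (len 7)
step 5: "011110"  (len 6)
step 6: "11110"  (len 5)
step 7: "11100111"  (len 8)
step 8: "110011110"  (len 9)
step 9: "100111100"  (len 9)
step 10: "001111000111"  (len 12)
step 11: "01111000111"  (len 11)
step 12: "1111000111"  (len 10)

111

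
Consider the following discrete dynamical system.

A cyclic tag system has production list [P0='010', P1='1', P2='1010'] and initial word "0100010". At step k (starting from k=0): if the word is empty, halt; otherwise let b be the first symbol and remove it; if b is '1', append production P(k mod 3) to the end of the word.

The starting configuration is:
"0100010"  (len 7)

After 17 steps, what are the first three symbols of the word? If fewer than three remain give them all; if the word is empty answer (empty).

k=0  "0100010"  (len 7)
k=1  "100010"  (len 6)
k=2  "000101"  (len 6)
k=3  "00101"  (len 5)
k=4  "0101"  (len 4)
k=5  "101"  (len 3)
k=6  "011010"  (len 6)
k=7  "11010"  (len 5)
k=8  "10101"  (len 5)
k=9  "01011010"  (len 8)
k=10  "1011010"  (len 7)
k=11  "0110101"  (len 7)
k=12  "110101"  (len 6)
k=13  "10101010"  (len 8)
k=14  "01010101"  (len 8)
k=15  "1010101"  (len 7)
k=16  "010101010"  (len 9)
k=17  "10101010"  (len 8)

101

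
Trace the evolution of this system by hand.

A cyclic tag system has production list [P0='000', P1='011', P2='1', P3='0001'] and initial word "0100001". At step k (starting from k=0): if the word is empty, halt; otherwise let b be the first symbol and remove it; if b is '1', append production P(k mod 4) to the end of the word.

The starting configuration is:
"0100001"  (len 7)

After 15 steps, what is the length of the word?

3

k=0  "0100001"  (len 7)
k=1  "100001"  (len 6)
k=2  "00001011"  (len 8)
k=3  "0001011"  (len 7)
k=4  "001011"  (len 6)
k=5  "01011"  (len 5)
k=6  "1011"  (len 4)
k=7  "0111"  (len 4)
k=8  "111"  (len 3)
k=9  "11000"  (len 5)
k=10  "1000011"  (len 7)
k=11  "0000111"  (len 7)
k=12  "000111"  (len 6)
k=13  "00111"  (len 5)
k=14  "0111"  (len 4)
k=15  "111"  (len 3)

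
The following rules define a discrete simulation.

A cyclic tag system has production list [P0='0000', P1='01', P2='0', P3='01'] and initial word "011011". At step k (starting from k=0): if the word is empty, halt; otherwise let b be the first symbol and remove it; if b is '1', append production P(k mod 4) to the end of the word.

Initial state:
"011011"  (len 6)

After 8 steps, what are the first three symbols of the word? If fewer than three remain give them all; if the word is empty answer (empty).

gen 0: "011011"  (len 6)
gen 1: "11011"  (len 5)
gen 2: "101101"  (len 6)
gen 3: "011010"  (len 6)
gen 4: "11010"  (len 5)
gen 5: "10100000"  (len 8)
gen 6: "010000001"  (len 9)
gen 7: "10000001"  (len 8)
gen 8: "000000101"  (len 9)

000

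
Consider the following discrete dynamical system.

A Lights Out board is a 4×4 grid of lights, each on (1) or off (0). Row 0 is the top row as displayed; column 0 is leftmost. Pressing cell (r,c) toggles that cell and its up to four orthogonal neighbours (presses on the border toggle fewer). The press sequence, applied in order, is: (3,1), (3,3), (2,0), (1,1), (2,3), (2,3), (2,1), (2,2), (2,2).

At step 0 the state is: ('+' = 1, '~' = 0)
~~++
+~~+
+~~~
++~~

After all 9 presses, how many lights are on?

12

k=0  ~~++
+~~+
+~~~
++~~
k=1  ~~++
+~~+
++~~
~~+~
k=2  ~~++
+~~+
++~+
~~~+
k=3  ~~++
~~~+
~~~+
+~~+
k=4  ~+++
++++
~+~+
+~~+
k=5  ~+++
+++~
~++~
+~~~
k=6  ~+++
++++
~+~+
+~~+
k=7  ~+++
+~++
+~++
++~+
k=8  ~+++
+~~+
++~~
++++
k=9  ~+++
+~++
+~++
++~+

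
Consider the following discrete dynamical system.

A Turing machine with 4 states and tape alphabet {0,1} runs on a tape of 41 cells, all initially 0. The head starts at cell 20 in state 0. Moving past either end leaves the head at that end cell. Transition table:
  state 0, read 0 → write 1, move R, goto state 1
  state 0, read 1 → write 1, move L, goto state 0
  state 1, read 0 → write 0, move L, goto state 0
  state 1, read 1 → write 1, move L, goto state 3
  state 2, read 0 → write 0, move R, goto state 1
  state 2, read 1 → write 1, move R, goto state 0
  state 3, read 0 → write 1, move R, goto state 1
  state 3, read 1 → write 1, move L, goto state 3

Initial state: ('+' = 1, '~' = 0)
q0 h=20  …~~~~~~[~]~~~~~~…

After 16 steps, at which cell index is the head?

16

0) q0 h=20  …~~~~~~[~]~~~~~~…
1) q1 h=21  …~~~~~+[~]~~~~~~…
2) q0 h=20  …~~~~~~[+]~~~~~~…
3) q0 h=19  …~~~~~~[~]+~~~~~…
4) q1 h=20  …~~~~~+[+]~~~~~~…
5) q3 h=19  …~~~~~~[+]+~~~~~…
6) q3 h=18  …~~~~~~[~]++~~~~…
7) q1 h=19  …~~~~~+[+]+~~~~~…
8) q3 h=18  …~~~~~~[+]++~~~~…
9) q3 h=17  …~~~~~~[~]+++~~~…
10) q1 h=18  …~~~~~+[+]++~~~~…
11) q3 h=17  …~~~~~~[+]+++~~~…
12) q3 h=16  …~~~~~~[~]++++~~…
13) q1 h=17  …~~~~~+[+]+++~~~…
14) q3 h=16  …~~~~~~[+]++++~~…
15) q3 h=15  …~~~~~~[~]+++++~…
16) q1 h=16  …~~~~~+[+]++++~~…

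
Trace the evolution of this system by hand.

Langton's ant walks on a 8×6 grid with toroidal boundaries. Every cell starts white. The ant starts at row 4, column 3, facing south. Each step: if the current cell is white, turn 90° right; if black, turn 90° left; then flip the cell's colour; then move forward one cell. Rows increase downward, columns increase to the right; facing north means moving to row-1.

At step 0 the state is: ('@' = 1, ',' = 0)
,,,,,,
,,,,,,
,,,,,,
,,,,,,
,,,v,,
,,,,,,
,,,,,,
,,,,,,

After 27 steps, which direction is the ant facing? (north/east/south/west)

k=0  ,,,,,,
,,,,,,
,,,,,,
,,,,,,
,,,v,,
,,,,,,
,,,,,,
,,,,,,
k=1  ,,,,,,
,,,,,,
,,,,,,
,,,,,,
,,<@,,
,,,,,,
,,,,,,
,,,,,,
k=2  ,,,,,,
,,,,,,
,,,,,,
,,^,,,
,,@@,,
,,,,,,
,,,,,,
,,,,,,
k=3  ,,,,,,
,,,,,,
,,,,,,
,,@>,,
,,@@,,
,,,,,,
,,,,,,
,,,,,,
k=4  ,,,,,,
,,,,,,
,,,,,,
,,@@,,
,,@v,,
,,,,,,
,,,,,,
,,,,,,
k=5  ,,,,,,
,,,,,,
,,,,,,
,,@@,,
,,@,>,
,,,,,,
,,,,,,
,,,,,,
k=6  ,,,,,,
,,,,,,
,,,,,,
,,@@,,
,,@,@,
,,,,v,
,,,,,,
,,,,,,
k=7  ,,,,,,
,,,,,,
,,,,,,
,,@@,,
,,@,@,
,,,<@,
,,,,,,
,,,,,,
k=8  ,,,,,,
,,,,,,
,,,,,,
,,@@,,
,,@^@,
,,,@@,
,,,,,,
,,,,,,
k=9  ,,,,,,
,,,,,,
,,,,,,
,,@@,,
,,@@>,
,,,@@,
,,,,,,
,,,,,,
k=10  ,,,,,,
,,,,,,
,,,,,,
,,@@^,
,,@@,,
,,,@@,
,,,,,,
,,,,,,
k=11  ,,,,,,
,,,,,,
,,,,,,
,,@@@>
,,@@,,
,,,@@,
,,,,,,
,,,,,,
k=12  ,,,,,,
,,,,,,
,,,,,,
,,@@@@
,,@@,v
,,,@@,
,,,,,,
,,,,,,
k=13  ,,,,,,
,,,,,,
,,,,,,
,,@@@@
,,@@<@
,,,@@,
,,,,,,
,,,,,,
k=14  ,,,,,,
,,,,,,
,,,,,,
,,@@^@
,,@@@@
,,,@@,
,,,,,,
,,,,,,
k=15  ,,,,,,
,,,,,,
,,,,,,
,,@<,@
,,@@@@
,,,@@,
,,,,,,
,,,,,,
k=16  ,,,,,,
,,,,,,
,,,,,,
,,@,,@
,,@v@@
,,,@@,
,,,,,,
,,,,,,
k=17  ,,,,,,
,,,,,,
,,,,,,
,,@,,@
,,@,>@
,,,@@,
,,,,,,
,,,,,,
k=18  ,,,,,,
,,,,,,
,,,,,,
,,@,^@
,,@,,@
,,,@@,
,,,,,,
,,,,,,
k=19  ,,,,,,
,,,,,,
,,,,,,
,,@,@>
,,@,,@
,,,@@,
,,,,,,
,,,,,,
k=20  ,,,,,,
,,,,,,
,,,,,^
,,@,@,
,,@,,@
,,,@@,
,,,,,,
,,,,,,
k=21  ,,,,,,
,,,,,,
>,,,,@
,,@,@,
,,@,,@
,,,@@,
,,,,,,
,,,,,,
k=22  ,,,,,,
,,,,,,
@,,,,@
v,@,@,
,,@,,@
,,,@@,
,,,,,,
,,,,,,
k=23  ,,,,,,
,,,,,,
@,,,,@
@,@,@<
,,@,,@
,,,@@,
,,,,,,
,,,,,,
k=24  ,,,,,,
,,,,,,
@,,,,^
@,@,@@
,,@,,@
,,,@@,
,,,,,,
,,,,,,
k=25  ,,,,,,
,,,,,,
@,,,<,
@,@,@@
,,@,,@
,,,@@,
,,,,,,
,,,,,,
k=26  ,,,,,,
,,,,^,
@,,,@,
@,@,@@
,,@,,@
,,,@@,
,,,,,,
,,,,,,
k=27  ,,,,,,
,,,,@>
@,,,@,
@,@,@@
,,@,,@
,,,@@,
,,,,,,
,,,,,,

east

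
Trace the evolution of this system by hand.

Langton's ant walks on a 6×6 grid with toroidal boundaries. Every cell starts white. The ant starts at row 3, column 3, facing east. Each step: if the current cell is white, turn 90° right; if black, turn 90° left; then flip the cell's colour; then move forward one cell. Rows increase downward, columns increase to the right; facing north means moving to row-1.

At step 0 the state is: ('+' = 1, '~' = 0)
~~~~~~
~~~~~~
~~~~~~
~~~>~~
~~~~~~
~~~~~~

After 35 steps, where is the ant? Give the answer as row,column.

k=0  ~~~~~~
~~~~~~
~~~~~~
~~~>~~
~~~~~~
~~~~~~
k=1  ~~~~~~
~~~~~~
~~~~~~
~~~+~~
~~~v~~
~~~~~~
k=2  ~~~~~~
~~~~~~
~~~~~~
~~~+~~
~~<+~~
~~~~~~
k=3  ~~~~~~
~~~~~~
~~~~~~
~~^+~~
~~++~~
~~~~~~
k=4  ~~~~~~
~~~~~~
~~~~~~
~~+>~~
~~++~~
~~~~~~
k=5  ~~~~~~
~~~~~~
~~~^~~
~~+~~~
~~++~~
~~~~~~
k=6  ~~~~~~
~~~~~~
~~~+>~
~~+~~~
~~++~~
~~~~~~
k=7  ~~~~~~
~~~~~~
~~~++~
~~+~v~
~~++~~
~~~~~~
k=8  ~~~~~~
~~~~~~
~~~++~
~~+<+~
~~++~~
~~~~~~
k=9  ~~~~~~
~~~~~~
~~~^+~
~~+++~
~~++~~
~~~~~~
k=10  ~~~~~~
~~~~~~
~~<~+~
~~+++~
~~++~~
~~~~~~
k=11  ~~~~~~
~~^~~~
~~+~+~
~~+++~
~~++~~
~~~~~~
k=12  ~~~~~~
~~+>~~
~~+~+~
~~+++~
~~++~~
~~~~~~
k=13  ~~~~~~
~~++~~
~~+v+~
~~+++~
~~++~~
~~~~~~
k=14  ~~~~~~
~~++~~
~~<++~
~~+++~
~~++~~
~~~~~~
k=15  ~~~~~~
~~++~~
~~~++~
~~v++~
~~++~~
~~~~~~
k=16  ~~~~~~
~~++~~
~~~++~
~~~>+~
~~++~~
~~~~~~
k=17  ~~~~~~
~~++~~
~~~^+~
~~~~+~
~~++~~
~~~~~~
k=18  ~~~~~~
~~++~~
~~<~+~
~~~~+~
~~++~~
~~~~~~
k=19  ~~~~~~
~~^+~~
~~+~+~
~~~~+~
~~++~~
~~~~~~
k=20  ~~~~~~
~<~+~~
~~+~+~
~~~~+~
~~++~~
~~~~~~
k=21  ~^~~~~
~+~+~~
~~+~+~
~~~~+~
~~++~~
~~~~~~
k=22  ~+>~~~
~+~+~~
~~+~+~
~~~~+~
~~++~~
~~~~~~
k=23  ~++~~~
~+v+~~
~~+~+~
~~~~+~
~~++~~
~~~~~~
k=24  ~++~~~
~<++~~
~~+~+~
~~~~+~
~~++~~
~~~~~~
k=25  ~++~~~
~~++~~
~v+~+~
~~~~+~
~~++~~
~~~~~~
k=26  ~++~~~
~~++~~
<++~+~
~~~~+~
~~++~~
~~~~~~
k=27  ~++~~~
^~++~~
+++~+~
~~~~+~
~~++~~
~~~~~~
k=28  ~++~~~
+>++~~
+++~+~
~~~~+~
~~++~~
~~~~~~
k=29  ~++~~~
++++~~
+v+~+~
~~~~+~
~~++~~
~~~~~~
k=30  ~++~~~
++++~~
+~>~+~
~~~~+~
~~++~~
~~~~~~
k=31  ~++~~~
++^+~~
+~~~+~
~~~~+~
~~++~~
~~~~~~
k=32  ~++~~~
+<~+~~
+~~~+~
~~~~+~
~~++~~
~~~~~~
k=33  ~++~~~
+~~+~~
+v~~+~
~~~~+~
~~++~~
~~~~~~
k=34  ~++~~~
+~~+~~
<+~~+~
~~~~+~
~~++~~
~~~~~~
k=35  ~++~~~
+~~+~~
~+~~+~
v~~~+~
~~++~~
~~~~~~

3,0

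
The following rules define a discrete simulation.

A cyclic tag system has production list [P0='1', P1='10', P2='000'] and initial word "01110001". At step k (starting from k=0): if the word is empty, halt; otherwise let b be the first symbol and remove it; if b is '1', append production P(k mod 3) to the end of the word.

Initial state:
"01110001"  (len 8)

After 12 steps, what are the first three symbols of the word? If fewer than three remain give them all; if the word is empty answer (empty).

011

[0] "01110001"  (len 8)
[1] "1110001"  (len 7)
[2] "11000110"  (len 8)
[3] "1000110000"  (len 10)
[4] "0001100001"  (len 10)
[5] "001100001"  (len 9)
[6] "01100001"  (len 8)
[7] "1100001"  (len 7)
[8] "10000110"  (len 8)
[9] "0000110000"  (len 10)
[10] "000110000"  (len 9)
[11] "00110000"  (len 8)
[12] "0110000"  (len 7)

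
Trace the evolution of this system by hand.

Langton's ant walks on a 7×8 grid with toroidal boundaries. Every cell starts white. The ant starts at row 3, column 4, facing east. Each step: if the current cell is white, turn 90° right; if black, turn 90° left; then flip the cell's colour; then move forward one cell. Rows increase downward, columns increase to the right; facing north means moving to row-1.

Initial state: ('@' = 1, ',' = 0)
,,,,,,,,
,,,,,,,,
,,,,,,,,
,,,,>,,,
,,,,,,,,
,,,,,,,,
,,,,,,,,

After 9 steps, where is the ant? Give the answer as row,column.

t=0: ,,,,,,,,
,,,,,,,,
,,,,,,,,
,,,,>,,,
,,,,,,,,
,,,,,,,,
,,,,,,,,
t=1: ,,,,,,,,
,,,,,,,,
,,,,,,,,
,,,,@,,,
,,,,v,,,
,,,,,,,,
,,,,,,,,
t=2: ,,,,,,,,
,,,,,,,,
,,,,,,,,
,,,,@,,,
,,,<@,,,
,,,,,,,,
,,,,,,,,
t=3: ,,,,,,,,
,,,,,,,,
,,,,,,,,
,,,^@,,,
,,,@@,,,
,,,,,,,,
,,,,,,,,
t=4: ,,,,,,,,
,,,,,,,,
,,,,,,,,
,,,@>,,,
,,,@@,,,
,,,,,,,,
,,,,,,,,
t=5: ,,,,,,,,
,,,,,,,,
,,,,^,,,
,,,@,,,,
,,,@@,,,
,,,,,,,,
,,,,,,,,
t=6: ,,,,,,,,
,,,,,,,,
,,,,@>,,
,,,@,,,,
,,,@@,,,
,,,,,,,,
,,,,,,,,
t=7: ,,,,,,,,
,,,,,,,,
,,,,@@,,
,,,@,v,,
,,,@@,,,
,,,,,,,,
,,,,,,,,
t=8: ,,,,,,,,
,,,,,,,,
,,,,@@,,
,,,@<@,,
,,,@@,,,
,,,,,,,,
,,,,,,,,
t=9: ,,,,,,,,
,,,,,,,,
,,,,^@,,
,,,@@@,,
,,,@@,,,
,,,,,,,,
,,,,,,,,

2,4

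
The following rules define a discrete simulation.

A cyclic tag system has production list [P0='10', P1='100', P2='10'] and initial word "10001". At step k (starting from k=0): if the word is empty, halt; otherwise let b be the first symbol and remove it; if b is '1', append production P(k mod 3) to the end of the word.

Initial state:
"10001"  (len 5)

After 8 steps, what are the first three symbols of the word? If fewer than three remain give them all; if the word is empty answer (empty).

0) "10001"  (len 5)
1) "000110"  (len 6)
2) "00110"  (len 5)
3) "0110"  (len 4)
4) "110"  (len 3)
5) "10100"  (len 5)
6) "010010"  (len 6)
7) "10010"  (len 5)
8) "0010100"  (len 7)

001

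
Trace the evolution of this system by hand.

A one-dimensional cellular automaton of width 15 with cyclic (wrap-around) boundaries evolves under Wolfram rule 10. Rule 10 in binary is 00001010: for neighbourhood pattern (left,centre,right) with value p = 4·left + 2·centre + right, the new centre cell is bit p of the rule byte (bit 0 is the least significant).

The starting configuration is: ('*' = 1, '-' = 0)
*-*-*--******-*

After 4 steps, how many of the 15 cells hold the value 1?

3

0) *-*-*--******-*
1) ------**------*
2) -----**------*-
3) ----**------*--
4) ---**------*---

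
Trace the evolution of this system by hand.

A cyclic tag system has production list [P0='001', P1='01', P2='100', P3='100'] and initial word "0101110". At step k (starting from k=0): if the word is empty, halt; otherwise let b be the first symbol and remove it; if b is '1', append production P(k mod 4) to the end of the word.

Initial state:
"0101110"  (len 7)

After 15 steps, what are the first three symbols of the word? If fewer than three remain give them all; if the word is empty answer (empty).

010

t=0: "0101110"  (len 7)
t=1: "101110"  (len 6)
t=2: "0111001"  (len 7)
t=3: "111001"  (len 6)
t=4: "11001100"  (len 8)
t=5: "1001100001"  (len 10)
t=6: "00110000101"  (len 11)
t=7: "0110000101"  (len 10)
t=8: "110000101"  (len 9)
t=9: "10000101001"  (len 11)
t=10: "000010100101"  (len 12)
t=11: "00010100101"  (len 11)
t=12: "0010100101"  (len 10)
t=13: "010100101"  (len 9)
t=14: "10100101"  (len 8)
t=15: "0100101100"  (len 10)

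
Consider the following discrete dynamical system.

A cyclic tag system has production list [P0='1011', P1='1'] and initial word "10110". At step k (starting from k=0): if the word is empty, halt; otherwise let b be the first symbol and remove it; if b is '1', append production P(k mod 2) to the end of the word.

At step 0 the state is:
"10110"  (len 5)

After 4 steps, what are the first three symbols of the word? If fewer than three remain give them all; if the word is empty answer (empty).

t=0: "10110"  (len 5)
t=1: "01101011"  (len 8)
t=2: "1101011"  (len 7)
t=3: "1010111011"  (len 10)
t=4: "0101110111"  (len 10)

010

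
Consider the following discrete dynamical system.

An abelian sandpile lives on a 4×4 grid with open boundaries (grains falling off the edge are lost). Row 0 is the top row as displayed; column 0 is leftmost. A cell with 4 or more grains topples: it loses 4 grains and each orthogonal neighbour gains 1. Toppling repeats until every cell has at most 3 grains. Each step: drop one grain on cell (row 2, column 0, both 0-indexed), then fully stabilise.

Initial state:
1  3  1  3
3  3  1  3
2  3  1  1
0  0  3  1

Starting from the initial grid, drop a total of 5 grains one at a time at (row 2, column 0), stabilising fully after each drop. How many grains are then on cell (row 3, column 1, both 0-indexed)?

1

k=0  1  3  1  3
3  3  1  3
2  3  1  1
0  0  3  1
k=1  1  3  1  3
3  3  1  3
3  3  1  1
0  0  3  1
k=2  3  0  2  3
1  2  2  3
2  1  2  1
1  1  3  1
k=3  3  0  2  3
1  2  2  3
3  1  2  1
1  1  3  1
k=4  3  0  2  3
2  2  2  3
0  2  2  1
2  1  3  1
k=5  3  0  2  3
2  2  2  3
1  2  2  1
2  1  3  1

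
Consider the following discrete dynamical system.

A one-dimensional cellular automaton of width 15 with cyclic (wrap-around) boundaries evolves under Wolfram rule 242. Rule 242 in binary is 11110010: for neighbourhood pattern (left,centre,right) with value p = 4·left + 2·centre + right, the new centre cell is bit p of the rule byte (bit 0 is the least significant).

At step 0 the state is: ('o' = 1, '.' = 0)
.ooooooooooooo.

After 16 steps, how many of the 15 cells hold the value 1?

[0] .ooooooooooooo.
[1] o.ooooooooooooo
[2] oo.oooooooooooo
[3] ooo.ooooooooooo
[4] oooo.oooooooooo
[5] ooooo.ooooooooo
[6] oooooo.oooooooo
[7] ooooooo.ooooooo
[8] oooooooo.oooooo
[9] ooooooooo.ooooo
[10] oooooooooo.oooo
[11] ooooooooooo.ooo
[12] oooooooooooo.oo
[13] ooooooooooooo.o
[14] oooooooooooooo.
[15] .oooooooooooooo
[16] o.ooooooooooooo

14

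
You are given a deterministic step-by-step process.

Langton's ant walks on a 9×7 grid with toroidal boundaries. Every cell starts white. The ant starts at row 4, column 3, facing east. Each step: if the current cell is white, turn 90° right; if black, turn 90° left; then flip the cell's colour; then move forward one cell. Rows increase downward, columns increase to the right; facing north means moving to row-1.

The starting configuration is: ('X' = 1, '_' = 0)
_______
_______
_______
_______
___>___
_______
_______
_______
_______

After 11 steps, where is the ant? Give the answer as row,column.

step 0: _______
_______
_______
_______
___>___
_______
_______
_______
_______
step 1: _______
_______
_______
_______
___X___
___v___
_______
_______
_______
step 2: _______
_______
_______
_______
___X___
__<X___
_______
_______
_______
step 3: _______
_______
_______
_______
__^X___
__XX___
_______
_______
_______
step 4: _______
_______
_______
_______
__X>___
__XX___
_______
_______
_______
step 5: _______
_______
_______
___^___
__X____
__XX___
_______
_______
_______
step 6: _______
_______
_______
___X>__
__X____
__XX___
_______
_______
_______
step 7: _______
_______
_______
___XX__
__X_v__
__XX___
_______
_______
_______
step 8: _______
_______
_______
___XX__
__X<X__
__XX___
_______
_______
_______
step 9: _______
_______
_______
___^X__
__XXX__
__XX___
_______
_______
_______
step 10: _______
_______
_______
__<_X__
__XXX__
__XX___
_______
_______
_______
step 11: _______
_______
__^____
__X_X__
__XXX__
__XX___
_______
_______
_______

2,2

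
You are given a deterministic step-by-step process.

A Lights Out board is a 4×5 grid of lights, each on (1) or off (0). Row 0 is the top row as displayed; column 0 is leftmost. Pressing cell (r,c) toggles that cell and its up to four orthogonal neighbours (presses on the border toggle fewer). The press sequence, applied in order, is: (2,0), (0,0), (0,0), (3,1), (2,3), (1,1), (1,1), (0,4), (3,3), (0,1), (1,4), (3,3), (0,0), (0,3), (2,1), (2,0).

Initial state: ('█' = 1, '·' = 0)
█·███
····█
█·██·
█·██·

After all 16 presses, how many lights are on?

k=0  █·███
····█
█·██·
█·██·
k=1  █·███
█···█
·███·
··██·
k=2  ·████
····█
·███·
··██·
k=3  █·███
█···█
·███·
··██·
k=4  █·███
█···█
··██·
██·█·
k=5  █·███
█··██
····█
██···
k=6  █████
·████
·█··█
██···
k=7  █·███
█··██
····█
██···
k=8  █·█··
█··█·
····█
██···
k=9  █·█··
█··█·
···██
█████
k=10  ·█···
██·█·
···██
█████
k=11  ·█··█
██··█
···█·
█████
k=12  ·█··█
██··█
·····
██···
k=13  █···█
·█··█
·····
██···
k=14  █·██·
·█·██
·····
██···
k=15  █·██·
···██
███··
█····
k=16  █·██·
█··██
··█··
·····

7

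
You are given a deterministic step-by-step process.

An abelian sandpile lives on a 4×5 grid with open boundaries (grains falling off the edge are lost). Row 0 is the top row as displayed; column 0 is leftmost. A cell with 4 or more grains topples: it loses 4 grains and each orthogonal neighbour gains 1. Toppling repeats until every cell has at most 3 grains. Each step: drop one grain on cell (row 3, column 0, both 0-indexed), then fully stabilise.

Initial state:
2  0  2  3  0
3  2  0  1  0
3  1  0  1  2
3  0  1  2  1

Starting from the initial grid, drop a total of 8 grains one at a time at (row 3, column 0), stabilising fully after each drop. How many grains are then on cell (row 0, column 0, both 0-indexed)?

step 0: 2  0  2  3  0
3  2  0  1  0
3  1  0  1  2
3  0  1  2  1
step 1: 3  0  2  3  0
0  3  0  1  0
1  2  0  1  2
1  1  1  2  1
step 2: 3  0  2  3  0
0  3  0  1  0
1  2  0  1  2
2  1  1  2  1
step 3: 3  0  2  3  0
0  3  0  1  0
1  2  0  1  2
3  1  1  2  1
step 4: 3  0  2  3  0
0  3  0  1  0
2  2  0  1  2
0  2  1  2  1
step 5: 3  0  2  3  0
0  3  0  1  0
2  2  0  1  2
1  2  1  2  1
step 6: 3  0  2  3  0
0  3  0  1  0
2  2  0  1  2
2  2  1  2  1
step 7: 3  0  2  3  0
0  3  0  1  0
2  2  0  1  2
3  2  1  2  1
step 8: 3  0  2  3  0
0  3  0  1  0
3  2  0  1  2
0  3  1  2  1

3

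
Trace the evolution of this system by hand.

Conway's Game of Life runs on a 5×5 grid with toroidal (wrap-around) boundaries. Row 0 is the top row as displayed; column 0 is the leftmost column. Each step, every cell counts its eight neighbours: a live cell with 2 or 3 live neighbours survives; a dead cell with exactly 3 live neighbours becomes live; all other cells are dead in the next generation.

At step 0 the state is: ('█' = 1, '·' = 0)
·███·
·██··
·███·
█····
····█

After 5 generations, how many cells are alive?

3

k=0  ·███·
·██··
·███·
█····
····█
k=1  ██·█·
█····
█··█·
█████
█████
k=2  ···█·
█·█··
···█·
·····
·····
k=3  ·····
··███
·····
·····
·····
k=4  ···█·
···█·
···█·
·····
·····
k=5  ·····
··███
·····
·····
·····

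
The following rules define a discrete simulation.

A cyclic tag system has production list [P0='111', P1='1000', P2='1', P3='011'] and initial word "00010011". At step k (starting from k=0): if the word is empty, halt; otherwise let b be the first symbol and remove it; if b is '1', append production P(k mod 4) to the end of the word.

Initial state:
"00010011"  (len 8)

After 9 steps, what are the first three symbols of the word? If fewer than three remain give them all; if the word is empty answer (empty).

gen 0: "00010011"  (len 8)
gen 1: "0010011"  (len 7)
gen 2: "010011"  (len 6)
gen 3: "10011"  (len 5)
gen 4: "0011011"  (len 7)
gen 5: "011011"  (len 6)
gen 6: "11011"  (len 5)
gen 7: "10111"  (len 5)
gen 8: "0111011"  (len 7)
gen 9: "111011"  (len 6)

111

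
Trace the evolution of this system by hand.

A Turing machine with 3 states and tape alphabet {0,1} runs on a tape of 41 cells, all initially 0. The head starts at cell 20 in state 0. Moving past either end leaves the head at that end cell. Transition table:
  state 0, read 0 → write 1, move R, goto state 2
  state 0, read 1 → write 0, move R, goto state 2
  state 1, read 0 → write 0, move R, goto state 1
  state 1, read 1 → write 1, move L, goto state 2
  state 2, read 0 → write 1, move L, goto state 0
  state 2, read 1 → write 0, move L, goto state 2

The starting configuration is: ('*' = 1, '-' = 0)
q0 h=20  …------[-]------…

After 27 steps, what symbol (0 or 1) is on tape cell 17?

t=0: q0 h=20  …------[-]------…
t=1: q2 h=21  …-----*[-]------…
t=2: q0 h=20  …------[*]*-----…
t=3: q2 h=21  …------[*]------…
t=4: q2 h=20  …------[-]------…
t=5: q0 h=19  …------[-]*-----…
t=6: q2 h=20  …-----*[*]------…
t=7: q2 h=19  …------[*]------…
t=8: q2 h=18  …------[-]------…
t=9: q0 h=17  …------[-]*-----…
t=10: q2 h=18  …-----*[*]------…
t=11: q2 h=17  …------[*]------…
t=12: q2 h=16  …------[-]------…
t=13: q0 h=15  …------[-]*-----…
t=14: q2 h=16  …-----*[*]------…
t=15: q2 h=15  …------[*]------…
t=16: q2 h=14  …------[-]------…
t=17: q0 h=13  …------[-]*-----…
t=18: q2 h=14  …-----*[*]------…
t=19: q2 h=13  …------[*]------…
t=20: q2 h=12  …------[-]------…
t=21: q0 h=11  …------[-]*-----…
t=22: q2 h=12  …-----*[*]------…
t=23: q2 h=11  …------[*]------…
t=24: q2 h=10  …------[-]------…
t=25: q0 h= 9  …------[-]*-----…
t=26: q2 h=10  …-----*[*]------…
t=27: q2 h= 9  …------[*]------…

0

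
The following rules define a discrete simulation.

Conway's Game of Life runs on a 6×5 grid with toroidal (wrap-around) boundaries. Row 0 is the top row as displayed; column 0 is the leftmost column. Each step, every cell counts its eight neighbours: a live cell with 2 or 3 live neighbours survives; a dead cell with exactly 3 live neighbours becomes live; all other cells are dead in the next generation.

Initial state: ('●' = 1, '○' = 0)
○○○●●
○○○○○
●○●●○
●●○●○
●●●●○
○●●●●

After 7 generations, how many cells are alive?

[0] ○○○●●
○○○○○
●○●●○
●●○●○
●●●●○
○●●●●
[1] ●○○○●
○○●○○
●○●●○
○○○○○
○○○○○
○○○○○
[2] ○○○○○
●○●○○
○●●●○
○○○○○
○○○○○
○○○○○
[3] ○○○○○
○○●●○
○●●●○
○○●○○
○○○○○
○○○○○
[4] ○○○○○
○●○●○
○●○○○
○●●●○
○○○○○
○○○○○
[5] ○○○○○
○○●○○
●●○●○
○●●○○
○○●○○
○○○○○
[6] ○○○○○
○●●○○
●○○●○
●○○●○
○●●○○
○○○○○
[7] ○○○○○
○●●○○
●○○●○
●○○●○
○●●○○
○○○○○

8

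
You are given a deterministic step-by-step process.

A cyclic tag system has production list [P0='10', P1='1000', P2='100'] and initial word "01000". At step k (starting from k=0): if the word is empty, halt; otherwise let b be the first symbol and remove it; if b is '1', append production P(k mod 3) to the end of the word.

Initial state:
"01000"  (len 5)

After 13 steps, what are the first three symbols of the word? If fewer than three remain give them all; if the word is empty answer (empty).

step 0: "01000"  (len 5)
step 1: "1000"  (len 4)
step 2: "0001000"  (len 7)
step 3: "001000"  (len 6)
step 4: "01000"  (len 5)
step 5: "1000"  (len 4)
step 6: "000100"  (len 6)
step 7: "00100"  (len 5)
step 8: "0100"  (len 4)
step 9: "100"  (len 3)
step 10: "0010"  (len 4)
step 11: "010"  (len 3)
step 12: "10"  (len 2)
step 13: "010"  (len 3)

010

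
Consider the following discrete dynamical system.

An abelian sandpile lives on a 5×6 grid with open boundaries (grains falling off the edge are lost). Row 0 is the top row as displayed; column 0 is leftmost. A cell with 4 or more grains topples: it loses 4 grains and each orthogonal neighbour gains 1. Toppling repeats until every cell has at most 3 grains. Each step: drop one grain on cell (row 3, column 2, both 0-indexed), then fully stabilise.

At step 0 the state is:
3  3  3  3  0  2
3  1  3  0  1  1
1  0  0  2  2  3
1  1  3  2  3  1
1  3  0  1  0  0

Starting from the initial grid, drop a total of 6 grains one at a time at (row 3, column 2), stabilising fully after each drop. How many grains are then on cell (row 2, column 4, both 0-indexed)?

k=0  3  3  3  3  0  2
3  1  3  0  1  1
1  0  0  2  2  3
1  1  3  2  3  1
1  3  0  1  0  0
k=1  3  3  3  3  0  2
3  1  3  0  1  1
1  0  1  2  2  3
1  2  0  3  3  1
1  3  1  1  0  0
k=2  3  3  3  3  0  2
3  1  3  0  1  1
1  0  1  2  2  3
1  2  1  3  3  1
1  3  1  1  0  0
k=3  3  3  3  3  0  2
3  1  3  0  1  1
1  0  1  2  2  3
1  2  2  3  3  1
1  3  1  1  0  0
k=4  3  3  3  3  0  2
3  1  3  0  1  1
1  0  1  2  2  3
1  2  3  3  3  1
1  3  1  1  0  0
k=5  3  3  3  3  0  2
3  1  3  0  1  1
1  0  2  3  3  3
1  3  1  1  0  2
1  3  2  2  1  0
k=6  3  3  3  3  0  2
3  1  3  0  1  1
1  0  2  3  3  3
1  3  2  1  0  2
1  3  2  2  1  0

3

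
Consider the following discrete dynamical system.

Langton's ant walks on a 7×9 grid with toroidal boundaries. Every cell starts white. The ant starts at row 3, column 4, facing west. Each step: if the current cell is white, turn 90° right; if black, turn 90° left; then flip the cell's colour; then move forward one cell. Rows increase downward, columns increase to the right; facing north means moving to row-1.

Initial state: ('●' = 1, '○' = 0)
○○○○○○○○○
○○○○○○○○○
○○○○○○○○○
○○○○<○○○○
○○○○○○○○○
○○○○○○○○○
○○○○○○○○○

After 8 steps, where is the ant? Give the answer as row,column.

gen 0: ○○○○○○○○○
○○○○○○○○○
○○○○○○○○○
○○○○<○○○○
○○○○○○○○○
○○○○○○○○○
○○○○○○○○○
gen 1: ○○○○○○○○○
○○○○○○○○○
○○○○^○○○○
○○○○●○○○○
○○○○○○○○○
○○○○○○○○○
○○○○○○○○○
gen 2: ○○○○○○○○○
○○○○○○○○○
○○○○●>○○○
○○○○●○○○○
○○○○○○○○○
○○○○○○○○○
○○○○○○○○○
gen 3: ○○○○○○○○○
○○○○○○○○○
○○○○●●○○○
○○○○●v○○○
○○○○○○○○○
○○○○○○○○○
○○○○○○○○○
gen 4: ○○○○○○○○○
○○○○○○○○○
○○○○●●○○○
○○○○<●○○○
○○○○○○○○○
○○○○○○○○○
○○○○○○○○○
gen 5: ○○○○○○○○○
○○○○○○○○○
○○○○●●○○○
○○○○○●○○○
○○○○v○○○○
○○○○○○○○○
○○○○○○○○○
gen 6: ○○○○○○○○○
○○○○○○○○○
○○○○●●○○○
○○○○○●○○○
○○○<●○○○○
○○○○○○○○○
○○○○○○○○○
gen 7: ○○○○○○○○○
○○○○○○○○○
○○○○●●○○○
○○○^○●○○○
○○○●●○○○○
○○○○○○○○○
○○○○○○○○○
gen 8: ○○○○○○○○○
○○○○○○○○○
○○○○●●○○○
○○○●>●○○○
○○○●●○○○○
○○○○○○○○○
○○○○○○○○○

3,4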